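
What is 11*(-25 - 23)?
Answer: -528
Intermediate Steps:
11*(-25 - 23) = 11*(-48) = -528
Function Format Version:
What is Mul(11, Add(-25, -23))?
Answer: -528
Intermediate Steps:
Mul(11, Add(-25, -23)) = Mul(11, -48) = -528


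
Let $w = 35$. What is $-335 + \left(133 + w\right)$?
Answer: $-167$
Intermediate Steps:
$-335 + \left(133 + w\right) = -335 + \left(133 + 35\right) = -335 + 168 = -167$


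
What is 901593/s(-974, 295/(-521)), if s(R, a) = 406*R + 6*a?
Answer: -469729953/206028094 ≈ -2.2799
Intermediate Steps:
s(R, a) = 6*a + 406*R
901593/s(-974, 295/(-521)) = 901593/(6*(295/(-521)) + 406*(-974)) = 901593/(6*(295*(-1/521)) - 395444) = 901593/(6*(-295/521) - 395444) = 901593/(-1770/521 - 395444) = 901593/(-206028094/521) = 901593*(-521/206028094) = -469729953/206028094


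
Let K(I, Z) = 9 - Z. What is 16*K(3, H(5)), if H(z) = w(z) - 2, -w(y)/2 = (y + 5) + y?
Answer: 656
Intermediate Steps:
w(y) = -10 - 4*y (w(y) = -2*((y + 5) + y) = -2*((5 + y) + y) = -2*(5 + 2*y) = -10 - 4*y)
H(z) = -12 - 4*z (H(z) = (-10 - 4*z) - 2 = -12 - 4*z)
16*K(3, H(5)) = 16*(9 - (-12 - 4*5)) = 16*(9 - (-12 - 20)) = 16*(9 - 1*(-32)) = 16*(9 + 32) = 16*41 = 656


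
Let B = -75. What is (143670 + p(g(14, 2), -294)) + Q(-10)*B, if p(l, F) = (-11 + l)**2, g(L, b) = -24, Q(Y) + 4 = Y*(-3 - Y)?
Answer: 150445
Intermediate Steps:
Q(Y) = -4 + Y*(-3 - Y)
(143670 + p(g(14, 2), -294)) + Q(-10)*B = (143670 + (-11 - 24)**2) + (-4 - 1*(-10)**2 - 3*(-10))*(-75) = (143670 + (-35)**2) + (-4 - 1*100 + 30)*(-75) = (143670 + 1225) + (-4 - 100 + 30)*(-75) = 144895 - 74*(-75) = 144895 + 5550 = 150445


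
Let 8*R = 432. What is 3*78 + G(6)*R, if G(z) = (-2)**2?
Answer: 450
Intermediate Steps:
G(z) = 4
R = 54 (R = (1/8)*432 = 54)
3*78 + G(6)*R = 3*78 + 4*54 = 234 + 216 = 450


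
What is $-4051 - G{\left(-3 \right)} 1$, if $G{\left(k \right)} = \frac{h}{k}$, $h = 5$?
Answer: $- \frac{12148}{3} \approx -4049.3$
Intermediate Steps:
$G{\left(k \right)} = \frac{5}{k}$
$-4051 - G{\left(-3 \right)} 1 = -4051 - \frac{5}{-3} \cdot 1 = -4051 - 5 \left(- \frac{1}{3}\right) 1 = -4051 - \left(- \frac{5}{3}\right) 1 = -4051 - - \frac{5}{3} = -4051 + \frac{5}{3} = - \frac{12148}{3}$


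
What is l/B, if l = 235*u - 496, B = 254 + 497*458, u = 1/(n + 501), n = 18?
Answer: -257189/118269720 ≈ -0.0021746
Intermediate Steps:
u = 1/519 (u = 1/(18 + 501) = 1/519 ≈ 0.0019268)
B = 227880 (B = 254 + 227626 = 227880)
l = -257189/519 (l = 235*(1/519) - 496 = 235/519 - 496 = -257189/519 ≈ -495.55)
l/B = -257189/519/227880 = -257189/519*1/227880 = -257189/118269720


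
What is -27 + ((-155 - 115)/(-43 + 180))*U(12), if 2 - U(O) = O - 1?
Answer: -1269/137 ≈ -9.2628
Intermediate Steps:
U(O) = 3 - O (U(O) = 2 - (O - 1) = 2 - (-1 + O) = 2 + (1 - O) = 3 - O)
-27 + ((-155 - 115)/(-43 + 180))*U(12) = -27 + ((-155 - 115)/(-43 + 180))*(3 - 1*12) = -27 + (-270/137)*(3 - 12) = -27 - 270*1/137*(-9) = -27 - 270/137*(-9) = -27 + 2430/137 = -1269/137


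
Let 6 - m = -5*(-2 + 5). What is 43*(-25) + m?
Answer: -1054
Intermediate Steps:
m = 21 (m = 6 - (-5)*(-2 + 5) = 6 - (-5)*3 = 6 - 1*(-15) = 6 + 15 = 21)
43*(-25) + m = 43*(-25) + 21 = -1075 + 21 = -1054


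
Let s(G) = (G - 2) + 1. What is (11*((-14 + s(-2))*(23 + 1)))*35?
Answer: -157080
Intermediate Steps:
s(G) = -1 + G (s(G) = (-2 + G) + 1 = -1 + G)
(11*((-14 + s(-2))*(23 + 1)))*35 = (11*((-14 + (-1 - 2))*(23 + 1)))*35 = (11*((-14 - 3)*24))*35 = (11*(-17*24))*35 = (11*(-408))*35 = -4488*35 = -157080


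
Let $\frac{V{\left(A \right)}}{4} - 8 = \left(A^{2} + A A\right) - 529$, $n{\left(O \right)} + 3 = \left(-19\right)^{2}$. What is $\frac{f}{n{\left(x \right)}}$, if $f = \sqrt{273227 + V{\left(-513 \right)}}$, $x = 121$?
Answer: $\frac{3 \sqrt{264055}}{358} \approx 4.3061$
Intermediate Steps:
$n{\left(O \right)} = 358$ ($n{\left(O \right)} = -3 + \left(-19\right)^{2} = -3 + 361 = 358$)
$V{\left(A \right)} = -2084 + 8 A^{2}$ ($V{\left(A \right)} = 32 + 4 \left(\left(A^{2} + A A\right) - 529\right) = 32 + 4 \left(\left(A^{2} + A^{2}\right) - 529\right) = 32 + 4 \left(2 A^{2} - 529\right) = 32 + 4 \left(-529 + 2 A^{2}\right) = 32 + \left(-2116 + 8 A^{2}\right) = -2084 + 8 A^{2}$)
$f = 3 \sqrt{264055}$ ($f = \sqrt{273227 - \left(2084 - 8 \left(-513\right)^{2}\right)} = \sqrt{273227 + \left(-2084 + 8 \cdot 263169\right)} = \sqrt{273227 + \left(-2084 + 2105352\right)} = \sqrt{273227 + 2103268} = \sqrt{2376495} = 3 \sqrt{264055} \approx 1541.6$)
$\frac{f}{n{\left(x \right)}} = \frac{3 \sqrt{264055}}{358}$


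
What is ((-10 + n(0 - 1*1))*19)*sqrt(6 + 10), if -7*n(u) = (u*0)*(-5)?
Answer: -760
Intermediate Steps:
n(u) = 0 (n(u) = -u*0*(-5)/7 = -0*(-5) = -1/7*0 = 0)
((-10 + n(0 - 1*1))*19)*sqrt(6 + 10) = ((-10 + 0)*19)*sqrt(6 + 10) = (-10*19)*sqrt(16) = -190*4 = -760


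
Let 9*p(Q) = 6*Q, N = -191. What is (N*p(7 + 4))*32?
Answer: -134464/3 ≈ -44821.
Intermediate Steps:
p(Q) = 2*Q/3 (p(Q) = (6*Q)/9 = 2*Q/3)
(N*p(7 + 4))*32 = -382*(7 + 4)/3*32 = -382*11/3*32 = -191*22/3*32 = -4202/3*32 = -134464/3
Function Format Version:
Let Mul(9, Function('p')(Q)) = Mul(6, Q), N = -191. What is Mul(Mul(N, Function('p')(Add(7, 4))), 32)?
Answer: Rational(-134464, 3) ≈ -44821.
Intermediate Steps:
Function('p')(Q) = Mul(Rational(2, 3), Q) (Function('p')(Q) = Mul(Rational(1, 9), Mul(6, Q)) = Mul(Rational(2, 3), Q))
Mul(Mul(N, Function('p')(Add(7, 4))), 32) = Mul(Mul(-191, Mul(Rational(2, 3), Add(7, 4))), 32) = Mul(Mul(-191, Mul(Rational(2, 3), 11)), 32) = Mul(Mul(-191, Rational(22, 3)), 32) = Mul(Rational(-4202, 3), 32) = Rational(-134464, 3)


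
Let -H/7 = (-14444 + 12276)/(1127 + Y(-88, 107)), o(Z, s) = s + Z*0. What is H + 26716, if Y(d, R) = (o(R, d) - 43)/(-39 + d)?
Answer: 957315378/35815 ≈ 26729.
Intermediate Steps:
o(Z, s) = s (o(Z, s) = s + 0 = s)
Y(d, R) = (-43 + d)/(-39 + d) (Y(d, R) = (d - 43)/(-39 + d) = (-43 + d)/(-39 + d))
H = 481838/35815 (H = -7*(-14444 + 12276)/(1127 + (-43 - 88)/(-39 - 88)) = -(-15176)/(1127 - 131/(-127)) = -(-15176)/(1127 - 1/127*(-131)) = -(-15176)/(1127 + 131/127) = -(-15176)/143260/127 = -(-15176)*127/143260 = -7*(-68834/35815) = 481838/35815 ≈ 13.454)
H + 26716 = 481838/35815 + 26716 = 957315378/35815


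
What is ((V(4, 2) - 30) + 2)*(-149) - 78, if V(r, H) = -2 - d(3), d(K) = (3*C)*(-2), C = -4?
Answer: 7968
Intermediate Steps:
d(K) = 24 (d(K) = (3*(-4))*(-2) = -12*(-2) = 24)
V(r, H) = -26 (V(r, H) = -2 - 1*24 = -2 - 24 = -26)
((V(4, 2) - 30) + 2)*(-149) - 78 = ((-26 - 30) + 2)*(-149) - 78 = (-56 + 2)*(-149) - 78 = -54*(-149) - 78 = 8046 - 78 = 7968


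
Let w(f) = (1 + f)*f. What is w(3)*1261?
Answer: 15132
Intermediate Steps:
w(f) = f*(1 + f)
w(3)*1261 = (3*(1 + 3))*1261 = (3*4)*1261 = 12*1261 = 15132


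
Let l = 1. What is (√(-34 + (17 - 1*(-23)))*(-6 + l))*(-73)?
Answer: 365*√6 ≈ 894.06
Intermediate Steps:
(√(-34 + (17 - 1*(-23)))*(-6 + l))*(-73) = (√(-34 + (17 - 1*(-23)))*(-6 + 1))*(-73) = (√(-34 + (17 + 23))*(-5))*(-73) = (√(-34 + 40)*(-5))*(-73) = (√6*(-5))*(-73) = -5*√6*(-73) = 365*√6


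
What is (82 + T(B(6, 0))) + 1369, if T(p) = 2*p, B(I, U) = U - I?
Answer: 1439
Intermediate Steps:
(82 + T(B(6, 0))) + 1369 = (82 + 2*(0 - 1*6)) + 1369 = (82 + 2*(0 - 6)) + 1369 = (82 + 2*(-6)) + 1369 = (82 - 12) + 1369 = 70 + 1369 = 1439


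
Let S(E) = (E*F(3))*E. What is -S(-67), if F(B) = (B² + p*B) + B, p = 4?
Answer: -107736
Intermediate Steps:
F(B) = B² + 5*B (F(B) = (B² + 4*B) + B = B² + 5*B)
S(E) = 24*E² (S(E) = (E*(3*(5 + 3)))*E = (E*(3*8))*E = (E*24)*E = (24*E)*E = 24*E²)
-S(-67) = -24*(-67)² = -24*4489 = -1*107736 = -107736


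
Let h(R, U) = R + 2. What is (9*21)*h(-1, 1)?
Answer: 189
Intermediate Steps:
h(R, U) = 2 + R
(9*21)*h(-1, 1) = (9*21)*(2 - 1) = 189*1 = 189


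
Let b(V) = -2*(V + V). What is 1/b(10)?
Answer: -1/40 ≈ -0.025000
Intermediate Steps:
b(V) = -4*V
1/b(10) = 1/(-4*10) = 1/(-40) = -1/40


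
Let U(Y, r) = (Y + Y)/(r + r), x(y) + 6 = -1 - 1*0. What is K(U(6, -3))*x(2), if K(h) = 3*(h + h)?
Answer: 84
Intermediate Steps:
x(y) = -7 (x(y) = -6 + (-1 - 1*0) = -6 + (-1 + 0) = -6 - 1 = -7)
U(Y, r) = Y/r (U(Y, r) = (2*Y)/((2*r)) = (2*Y)*(1/(2*r)) = Y/r)
K(h) = 6*h (K(h) = 3*(2*h) = 6*h)
K(U(6, -3))*x(2) = (6*(6/(-3)))*(-7) = (6*(6*(-⅓)))*(-7) = (6*(-2))*(-7) = -12*(-7) = 84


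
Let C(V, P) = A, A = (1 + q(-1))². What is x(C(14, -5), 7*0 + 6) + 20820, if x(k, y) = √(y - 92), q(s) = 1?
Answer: 20820 + I*√86 ≈ 20820.0 + 9.2736*I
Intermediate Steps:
A = 4 (A = (1 + 1)² = 2² = 4)
C(V, P) = 4
x(k, y) = √(-92 + y)
x(C(14, -5), 7*0 + 6) + 20820 = √(-92 + (7*0 + 6)) + 20820 = √(-92 + (0 + 6)) + 20820 = √(-92 + 6) + 20820 = √(-86) + 20820 = I*√86 + 20820 = 20820 + I*√86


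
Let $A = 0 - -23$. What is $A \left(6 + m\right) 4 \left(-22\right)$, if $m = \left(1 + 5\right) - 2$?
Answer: $-20240$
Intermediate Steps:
$m = 4$ ($m = 6 - 2 = 4$)
$A = 23$ ($A = 0 + 23 = 23$)
$A \left(6 + m\right) 4 \left(-22\right) = 23 \left(6 + 4\right) 4 \left(-22\right) = 23 \cdot 10 \cdot 4 \left(-22\right) = 23 \cdot 40 \left(-22\right) = 920 \left(-22\right) = -20240$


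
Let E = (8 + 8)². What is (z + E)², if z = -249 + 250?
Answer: 66049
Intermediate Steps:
z = 1
E = 256 (E = 16² = 256)
(z + E)² = (1 + 256)² = 257² = 66049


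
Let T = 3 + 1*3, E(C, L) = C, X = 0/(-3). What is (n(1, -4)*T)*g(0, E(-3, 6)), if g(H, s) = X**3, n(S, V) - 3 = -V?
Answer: 0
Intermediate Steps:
X = 0 (X = 0*(-1/3) = 0)
n(S, V) = 3 - V
g(H, s) = 0 (g(H, s) = 0**3 = 0)
T = 6 (T = 3 + 3 = 6)
(n(1, -4)*T)*g(0, E(-3, 6)) = ((3 - 1*(-4))*6)*0 = ((3 + 4)*6)*0 = (7*6)*0 = 42*0 = 0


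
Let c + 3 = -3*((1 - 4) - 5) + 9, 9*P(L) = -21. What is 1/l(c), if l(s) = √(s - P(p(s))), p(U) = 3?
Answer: √291/97 ≈ 0.17586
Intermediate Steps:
P(L) = -7/3 (P(L) = (⅑)*(-21) = -7/3)
c = 30 (c = -3 + (-3*((1 - 4) - 5) + 9) = -3 + (-3*(-3 - 5) + 9) = -3 + (-3*(-8) + 9) = -3 + (24 + 9) = -3 + 33 = 30)
l(s) = √(7/3 + s) (l(s) = √(s - 1*(-7/3)) = √(s + 7/3) = √(7/3 + s))
1/l(c) = 1/(√(21 + 9*30)/3) = 1/(√(21 + 270)/3) = 1/(√291/3) = √291/97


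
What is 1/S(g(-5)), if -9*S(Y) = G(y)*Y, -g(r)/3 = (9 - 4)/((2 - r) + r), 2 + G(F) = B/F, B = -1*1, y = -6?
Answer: -36/55 ≈ -0.65455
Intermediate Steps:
B = -1
G(F) = -2 - 1/F
g(r) = -15/2 (g(r) = -3*(9 - 4)/((2 - r) + r) = -15/2)
S(Y) = 11*Y/54 (S(Y) = -(-2 - 1/(-6))*Y/9 = -(-2 - 1*(-⅙))*Y/9 = -(-2 + ⅙)*Y/9 = -(-11)*Y/54 = 11*Y/54)
1/S(g(-5)) = 1/((11/54)*(-15/2)) = 1/(-55/36) = -36/55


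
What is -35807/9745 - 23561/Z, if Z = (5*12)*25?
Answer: -56662489/2923500 ≈ -19.382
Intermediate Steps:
Z = 1500 (Z = 60*25 = 1500)
-35807/9745 - 23561/Z = -35807/9745 - 23561/1500 = -56662489/2923500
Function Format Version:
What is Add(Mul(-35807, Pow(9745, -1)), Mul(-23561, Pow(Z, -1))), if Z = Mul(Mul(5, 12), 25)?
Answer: Rational(-56662489, 2923500) ≈ -19.382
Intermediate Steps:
Z = 1500 (Z = Mul(60, 25) = 1500)
Add(Mul(-35807, Pow(9745, -1)), Mul(-23561, Pow(Z, -1))) = Add(Mul(-35807, Pow(9745, -1)), Mul(-23561, Pow(1500, -1))) = Add(Mul(-35807, Rational(1, 9745)), Mul(-23561, Rational(1, 1500))) = Add(Rational(-35807, 9745), Rational(-23561, 1500)) = Rational(-56662489, 2923500)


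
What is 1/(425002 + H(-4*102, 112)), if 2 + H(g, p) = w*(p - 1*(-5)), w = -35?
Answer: 1/420905 ≈ 2.3758e-6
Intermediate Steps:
H(g, p) = -177 - 35*p (H(g, p) = -2 - 35*(p - 1*(-5)) = -2 - 35*(p + 5) = -2 - 35*(5 + p) = -2 + (-175 - 35*p) = -177 - 35*p)
1/(425002 + H(-4*102, 112)) = 1/(425002 + (-177 - 35*112)) = 1/(425002 + (-177 - 3920)) = 1/(425002 - 4097) = 1/420905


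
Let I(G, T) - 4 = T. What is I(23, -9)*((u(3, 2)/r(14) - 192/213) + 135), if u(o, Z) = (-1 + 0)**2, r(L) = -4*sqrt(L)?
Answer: -47605/71 + 5*sqrt(14)/56 ≈ -670.16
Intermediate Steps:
u(o, Z) = 1 (u(o, Z) = (-1)**2 = 1)
I(G, T) = 4 + T
I(23, -9)*((u(3, 2)/r(14) - 192/213) + 135) = (4 - 9)*((1/(-4*sqrt(14)) - 192/213) + 135) = -5*((1*(-sqrt(14)/56) - 192*1/213) + 135) = -5*((-sqrt(14)/56 - 64/71) + 135) = -5*((-64/71 - sqrt(14)/56) + 135) = -5*(9521/71 - sqrt(14)/56) = -47605/71 + 5*sqrt(14)/56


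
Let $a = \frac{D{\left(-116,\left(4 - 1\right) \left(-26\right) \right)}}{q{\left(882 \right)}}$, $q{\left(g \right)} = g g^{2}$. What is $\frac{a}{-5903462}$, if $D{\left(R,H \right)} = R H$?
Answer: $- \frac{377}{168772345403634} \approx -2.2338 \cdot 10^{-12}$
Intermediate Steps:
$q{\left(g \right)} = g^{3}$
$D{\left(R,H \right)} = H R$
$a = \frac{377}{28588707}$ ($a = \frac{\left(4 - 1\right) \left(-26\right) \left(-116\right)}{882^{3}} = \frac{3 \left(-26\right) \left(-116\right)}{686128968} = \left(-78\right) \left(-116\right) \frac{1}{686128968} = 9048 \cdot \frac{1}{686128968} = \frac{377}{28588707} \approx 1.3187 \cdot 10^{-5}$)
$\frac{a}{-5903462} = \frac{377}{28588707 \left(-5903462\right)} = \frac{377}{28588707} \left(- \frac{1}{5903462}\right) = - \frac{377}{168772345403634}$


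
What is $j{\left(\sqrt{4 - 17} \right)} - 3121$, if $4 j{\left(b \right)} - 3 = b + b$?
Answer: $- \frac{12481}{4} + \frac{i \sqrt{13}}{2} \approx -3120.3 + 1.8028 i$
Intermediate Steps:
$j{\left(b \right)} = \frac{3}{4} + \frac{b}{2}$ ($j{\left(b \right)} = \frac{3}{4} + \frac{b + b}{4} = \frac{3}{4} + \frac{2 b}{4} = \frac{3}{4} + \frac{b}{2}$)
$j{\left(\sqrt{4 - 17} \right)} - 3121 = \left(\frac{3}{4} + \frac{\sqrt{4 - 17}}{2}\right) - 3121 = \left(\frac{3}{4} + \frac{\sqrt{-13}}{2}\right) - 3121 = \left(\frac{3}{4} + \frac{i \sqrt{13}}{2}\right) - 3121 = - \frac{12481}{4} + \frac{i \sqrt{13}}{2}$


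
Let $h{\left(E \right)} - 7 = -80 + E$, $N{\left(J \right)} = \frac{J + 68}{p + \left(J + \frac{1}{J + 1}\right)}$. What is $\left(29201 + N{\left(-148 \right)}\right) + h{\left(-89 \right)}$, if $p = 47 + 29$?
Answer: $\frac{61477915}{2117} \approx 29040.0$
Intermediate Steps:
$p = 76$
$N{\left(J \right)} = \frac{68 + J}{76 + J + \frac{1}{1 + J}}$ ($N{\left(J \right)} = \frac{J + 68}{76 + \left(J + \frac{1}{J + 1}\right)} = \frac{68 + J}{76 + \left(J + \frac{1}{1 + J}\right)} = \frac{68 + J}{76 + J + \frac{1}{1 + J}}$)
$h{\left(E \right)} = -73 + E$ ($h{\left(E \right)} = 7 + \left(-80 + E\right) = -73 + E$)
$\left(29201 + N{\left(-148 \right)}\right) + h{\left(-89 \right)} = \left(29201 + \frac{68 + \left(-148\right)^{2} + 69 \left(-148\right)}{77 + \left(-148\right)^{2} + 77 \left(-148\right)}\right) - 162 = \left(29201 + \frac{68 + 21904 - 10212}{77 + 21904 - 11396}\right) - 162 = \left(29201 + \frac{1}{10585} \cdot 11760\right) - 162 = \left(29201 + \frac{2352}{2117}\right) - 162 = \frac{61820869}{2117} - 162 = \frac{61477915}{2117}$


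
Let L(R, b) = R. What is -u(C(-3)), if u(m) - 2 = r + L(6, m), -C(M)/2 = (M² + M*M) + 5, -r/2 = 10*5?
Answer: 92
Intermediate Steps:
r = -100 (r = -20*5 = -2*50 = -100)
C(M) = -10 - 4*M² (C(M) = -2*((M² + M*M) + 5) = -2*((M² + M²) + 5) = -2*(2*M² + 5) = -2*(5 + 2*M²) = -10 - 4*M²)
u(m) = -92 (u(m) = 2 + (-100 + 6) = 2 - 94 = -92)
-u(C(-3)) = -1*(-92) = 92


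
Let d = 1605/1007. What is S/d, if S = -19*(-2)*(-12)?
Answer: -153064/535 ≈ -286.10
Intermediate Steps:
d = 1605/1007 (d = 1605*(1/1007) = 1605/1007 ≈ 1.5938)
S = -456 (S = 38*(-12) = -456)
S/d = -456/1605/1007 = -456*1007/1605 = -153064/535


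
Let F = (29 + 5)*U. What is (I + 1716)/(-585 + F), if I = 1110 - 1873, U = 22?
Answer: 953/163 ≈ 5.8466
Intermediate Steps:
F = 748 (F = (29 + 5)*22 = 34*22 = 748)
I = -763
(I + 1716)/(-585 + F) = (-763 + 1716)/(-585 + 748) = 953/163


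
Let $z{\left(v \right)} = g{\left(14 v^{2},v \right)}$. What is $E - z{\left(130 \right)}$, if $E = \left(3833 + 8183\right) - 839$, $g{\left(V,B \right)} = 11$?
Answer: $11166$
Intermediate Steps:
$z{\left(v \right)} = 11$
$E = 11177$ ($E = 12016 - 839 = 11177$)
$E - z{\left(130 \right)} = 11177 - 11 = 11166$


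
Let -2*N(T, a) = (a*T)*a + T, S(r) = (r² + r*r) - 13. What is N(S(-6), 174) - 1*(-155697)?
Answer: -1474949/2 ≈ -7.3747e+5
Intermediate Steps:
S(r) = -13 + 2*r² (S(r) = (r² + r²) - 13 = 2*r² - 13 = -13 + 2*r²)
N(T, a) = -T/2 - T*a²/2 (N(T, a) = -((a*T)*a + T)/2 = -((T*a)*a + T)/2 = -(T*a² + T)/2 = -(T + T*a²)/2 = -T/2 - T*a²/2)
N(S(-6), 174) - 1*(-155697) = -(-13 + 2*(-6)²)*(1 + 174²)/2 - 1*(-155697) = -(-13 + 2*36)*(1 + 30276)/2 + 155697 = -½*(-13 + 72)*30277 + 155697 = -½*59*30277 + 155697 = -1786343/2 + 155697 = -1474949/2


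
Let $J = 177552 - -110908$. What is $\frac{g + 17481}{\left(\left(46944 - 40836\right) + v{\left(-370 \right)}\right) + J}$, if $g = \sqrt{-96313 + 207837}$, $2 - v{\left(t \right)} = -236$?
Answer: $\frac{17481}{294806} + \frac{7 \sqrt{569}}{147403} \approx 0.060429$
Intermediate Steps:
$v{\left(t \right)} = 238$ ($v{\left(t \right)} = 2 - -236 = 2 + 236 = 238$)
$g = 14 \sqrt{569}$ ($g = \sqrt{111524} = 14 \sqrt{569} \approx 333.95$)
$J = 288460$ ($J = 177552 + 110908 = 288460$)
$\frac{g + 17481}{\left(\left(46944 - 40836\right) + v{\left(-370 \right)}\right) + J} = \frac{14 \sqrt{569} + 17481}{\left(\left(46944 - 40836\right) + 238\right) + 288460} = \frac{17481 + 14 \sqrt{569}}{\left(6108 + 238\right) + 288460} = \frac{17481 + 14 \sqrt{569}}{6346 + 288460} = \frac{17481 + 14 \sqrt{569}}{294806} = \left(17481 + 14 \sqrt{569}\right) \frac{1}{294806} = \frac{17481}{294806} + \frac{7 \sqrt{569}}{147403}$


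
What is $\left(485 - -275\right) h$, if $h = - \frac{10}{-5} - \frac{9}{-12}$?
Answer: $2090$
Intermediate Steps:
$h = \frac{11}{4}$ ($h = \left(-10\right) \left(- \frac{1}{5}\right) - - \frac{3}{4} = 2 + \frac{3}{4} = \frac{11}{4} \approx 2.75$)
$\left(485 - -275\right) h = \left(485 - -275\right) \frac{11}{4} = \left(485 + 275\right) \frac{11}{4} = 760 \cdot \frac{11}{4} = 2090$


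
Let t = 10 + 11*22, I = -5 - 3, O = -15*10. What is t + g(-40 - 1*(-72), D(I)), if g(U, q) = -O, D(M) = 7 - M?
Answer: 402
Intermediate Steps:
O = -150
I = -8
g(U, q) = 150 (g(U, q) = -1*(-150) = 150)
t = 252 (t = 10 + 242 = 252)
t + g(-40 - 1*(-72), D(I)) = 252 + 150 = 402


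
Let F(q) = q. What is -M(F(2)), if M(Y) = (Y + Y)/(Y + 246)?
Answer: -1/62 ≈ -0.016129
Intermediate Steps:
M(Y) = 2*Y/(246 + Y) (M(Y) = (2*Y)/(246 + Y) = 2*Y/(246 + Y))
-M(F(2)) = -2*2/(246 + 2) = -2*2/248 = -1*1/62 = -1/62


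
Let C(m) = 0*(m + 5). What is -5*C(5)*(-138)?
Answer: 0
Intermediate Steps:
C(m) = 0 (C(m) = 0*(5 + m) = 0)
-5*C(5)*(-138) = -5*0*(-138) = 0*(-138) = 0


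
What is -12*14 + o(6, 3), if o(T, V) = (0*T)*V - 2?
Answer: -170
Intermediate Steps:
o(T, V) = -2 (o(T, V) = 0*V - 2 = 0 - 2 = -2)
-12*14 + o(6, 3) = -12*14 - 2 = -168 - 2 = -170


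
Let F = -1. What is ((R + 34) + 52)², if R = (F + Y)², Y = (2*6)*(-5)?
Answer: 14493249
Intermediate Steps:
Y = -60 (Y = 12*(-5) = -60)
R = 3721 (R = (-1 - 60)² = (-61)² = 3721)
((R + 34) + 52)² = ((3721 + 34) + 52)² = (3755 + 52)² = 3807² = 14493249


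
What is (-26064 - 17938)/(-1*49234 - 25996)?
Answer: 22001/37615 ≈ 0.58490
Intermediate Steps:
(-26064 - 17938)/(-1*49234 - 25996) = -44002/(-49234 - 25996) = -44002/(-75230) = -44002*(-1/75230) = 22001/37615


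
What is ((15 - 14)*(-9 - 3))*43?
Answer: -516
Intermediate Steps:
((15 - 14)*(-9 - 3))*43 = (1*(-12))*43 = -12*43 = -516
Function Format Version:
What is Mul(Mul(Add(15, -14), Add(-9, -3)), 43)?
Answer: -516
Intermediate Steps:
Mul(Mul(Add(15, -14), Add(-9, -3)), 43) = Mul(Mul(1, -12), 43) = Mul(-12, 43) = -516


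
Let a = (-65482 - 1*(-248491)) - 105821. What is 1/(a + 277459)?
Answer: 1/354647 ≈ 2.8197e-6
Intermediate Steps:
a = 77188 (a = (-65482 + 248491) - 105821 = 183009 - 105821 = 77188)
1/(a + 277459) = 1/(77188 + 277459) = 1/354647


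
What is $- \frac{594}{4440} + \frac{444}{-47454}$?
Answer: $- \frac{837751}{5852660} \approx -0.14314$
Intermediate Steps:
$- \frac{594}{4440} + \frac{444}{-47454} = \left(-594\right) \frac{1}{4440} + 444 \left(- \frac{1}{47454}\right) = - \frac{99}{740} - \frac{74}{7909} = - \frac{837751}{5852660}$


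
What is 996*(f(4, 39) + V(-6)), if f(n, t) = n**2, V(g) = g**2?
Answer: 51792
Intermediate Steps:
996*(f(4, 39) + V(-6)) = 996*(4**2 + (-6)**2) = 996*(16 + 36) = 996*52 = 51792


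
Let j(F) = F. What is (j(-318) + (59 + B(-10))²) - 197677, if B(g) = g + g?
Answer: -196474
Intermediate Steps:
B(g) = 2*g
(j(-318) + (59 + B(-10))²) - 197677 = (-318 + (59 + 2*(-10))²) - 197677 = (-318 + (59 - 20)²) - 197677 = (-318 + 39²) - 197677 = (-318 + 1521) - 197677 = 1203 - 197677 = -196474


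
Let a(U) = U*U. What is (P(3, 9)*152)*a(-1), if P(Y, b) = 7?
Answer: 1064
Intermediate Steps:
a(U) = U²
(P(3, 9)*152)*a(-1) = (7*152)*(-1)² = 1064*1 = 1064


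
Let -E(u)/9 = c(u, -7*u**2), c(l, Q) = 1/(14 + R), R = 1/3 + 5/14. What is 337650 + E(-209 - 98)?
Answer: 208329672/617 ≈ 3.3765e+5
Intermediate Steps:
R = 29/42 (R = 1*(1/3) + 5*(1/14) = 1/3 + 5/14 = 29/42 ≈ 0.69048)
c(l, Q) = 42/617 (c(l, Q) = 1/(14 + 29/42) = 1/(617/42) = 42/617)
E(u) = -378/617 (E(u) = -9*42/617 = -378/617)
337650 + E(-209 - 98) = 337650 - 378/617 = 208329672/617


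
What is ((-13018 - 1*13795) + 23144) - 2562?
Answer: -6231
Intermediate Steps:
((-13018 - 1*13795) + 23144) - 2562 = ((-13018 - 13795) + 23144) - 2562 = (-26813 + 23144) - 2562 = -3669 - 2562 = -6231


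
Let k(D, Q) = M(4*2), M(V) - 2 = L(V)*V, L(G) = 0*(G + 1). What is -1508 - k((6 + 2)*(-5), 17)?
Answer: -1510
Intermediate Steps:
L(G) = 0 (L(G) = 0*(1 + G) = 0)
M(V) = 2 (M(V) = 2 + 0*V = 2 + 0 = 2)
k(D, Q) = 2
-1508 - k((6 + 2)*(-5), 17) = -1508 - 1*2 = -1508 - 2 = -1510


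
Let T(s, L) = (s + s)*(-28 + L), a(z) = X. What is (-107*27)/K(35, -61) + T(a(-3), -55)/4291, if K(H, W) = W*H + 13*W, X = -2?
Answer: 4456265/4188016 ≈ 1.0641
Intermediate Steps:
a(z) = -2
T(s, L) = 2*s*(-28 + L) (T(s, L) = (2*s)*(-28 + L) = 2*s*(-28 + L))
K(H, W) = 13*W + H*W (K(H, W) = H*W + 13*W = 13*W + H*W)
(-107*27)/K(35, -61) + T(a(-3), -55)/4291 = (-107*27)/((-61*(13 + 35))) + (2*(-2)*(-28 - 55))/4291 = -2889/((-61*48)) + (2*(-2)*(-83))*(1/4291) = -2889/(-2928) + 332*(1/4291) = -2889*(-1/2928) + 332/4291 = 963/976 + 332/4291 = 4456265/4188016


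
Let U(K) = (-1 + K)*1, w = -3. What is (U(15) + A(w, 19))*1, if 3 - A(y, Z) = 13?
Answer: 4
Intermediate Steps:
A(y, Z) = -10 (A(y, Z) = 3 - 1*13 = 3 - 13 = -10)
U(K) = -1 + K
(U(15) + A(w, 19))*1 = ((-1 + 15) - 10)*1 = (14 - 10)*1 = 4*1 = 4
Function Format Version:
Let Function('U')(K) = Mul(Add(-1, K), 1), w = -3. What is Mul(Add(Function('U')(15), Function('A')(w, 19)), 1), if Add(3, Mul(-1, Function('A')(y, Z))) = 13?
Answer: 4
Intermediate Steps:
Function('A')(y, Z) = -10 (Function('A')(y, Z) = Add(3, Mul(-1, 13)) = Add(3, -13) = -10)
Function('U')(K) = Add(-1, K)
Mul(Add(Function('U')(15), Function('A')(w, 19)), 1) = Mul(Add(Add(-1, 15), -10), 1) = Mul(Add(14, -10), 1) = Mul(4, 1) = 4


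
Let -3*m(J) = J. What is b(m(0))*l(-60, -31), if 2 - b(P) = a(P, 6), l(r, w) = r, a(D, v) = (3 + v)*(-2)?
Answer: -1200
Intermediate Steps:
a(D, v) = -6 - 2*v
m(J) = -J/3
b(P) = 20 (b(P) = 2 - (-6 - 2*6) = 2 - (-6 - 12) = 2 - 1*(-18) = 2 + 18 = 20)
b(m(0))*l(-60, -31) = 20*(-60) = -1200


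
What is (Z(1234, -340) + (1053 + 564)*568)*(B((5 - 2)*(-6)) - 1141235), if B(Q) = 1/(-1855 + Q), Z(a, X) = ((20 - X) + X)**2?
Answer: -1964085165589536/1873 ≈ -1.0486e+12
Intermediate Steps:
Z(a, X) = 400 (Z(a, X) = 20**2 = 400)
(Z(1234, -340) + (1053 + 564)*568)*(B((5 - 2)*(-6)) - 1141235) = (400 + (1053 + 564)*568)*(1/(-1855 + (5 - 2)*(-6)) - 1141235) = (400 + 1617*568)*(1/(-1855 + 3*(-6)) - 1141235) = (400 + 918456)*(1/(-1855 - 18) - 1141235) = 918856*(1/(-1873) - 1141235) = 918856*(-1/1873 - 1141235) = 918856*(-2137533156/1873) = -1964085165589536/1873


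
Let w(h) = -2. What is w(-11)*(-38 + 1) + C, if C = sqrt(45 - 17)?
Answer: 74 + 2*sqrt(7) ≈ 79.292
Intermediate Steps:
C = 2*sqrt(7) (C = sqrt(28) = 2*sqrt(7) ≈ 5.2915)
w(-11)*(-38 + 1) + C = -2*(-38 + 1) + 2*sqrt(7) = -2*(-37) + 2*sqrt(7) = 74 + 2*sqrt(7)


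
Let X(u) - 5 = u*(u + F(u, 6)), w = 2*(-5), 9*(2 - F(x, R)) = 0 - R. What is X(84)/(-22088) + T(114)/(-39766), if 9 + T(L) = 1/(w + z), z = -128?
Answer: -9987624349/30303123576 ≈ -0.32959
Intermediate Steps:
F(x, R) = 2 + R/9 (F(x, R) = 2 - (0 - R)/9 = 2 - (-1)*R/9 = 2 + R/9)
w = -10
T(L) = -1243/138 (T(L) = -9 + 1/(-10 - 128) = -9 + 1/(-138) = -9 - 1/138 = -1243/138)
X(u) = 5 + u*(8/3 + u) (X(u) = 5 + u*(u + (2 + (1/9)*6)) = 5 + u*(u + (2 + 2/3)) = 5 + u*(u + 8/3) = 5 + u*(8/3 + u))
X(84)/(-22088) + T(114)/(-39766) = (5 + 84**2 + (8/3)*84)/(-22088) - 1243/138/(-39766) = (5 + 7056 + 224)*(-1/22088) - 1243/138*(-1/39766) = 7285*(-1/22088) + 1243/5487708 = -7285/22088 + 1243/5487708 = -9987624349/30303123576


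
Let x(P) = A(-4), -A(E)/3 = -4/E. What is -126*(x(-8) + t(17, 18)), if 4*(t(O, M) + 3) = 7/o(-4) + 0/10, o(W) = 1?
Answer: 1071/2 ≈ 535.50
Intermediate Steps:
A(E) = 12/E (A(E) = -(-12)/E = 12/E)
x(P) = -3 (x(P) = 12/(-4) = 12*(-¼) = -3)
t(O, M) = -5/4 (t(O, M) = -3 + (7/1 + 0/10)/4 = -3 + (7*1 + 0*(⅒))/4 = -3 + (7 + 0)/4 = -3 + (¼)*7 = -3 + 7/4 = -5/4)
-126*(x(-8) + t(17, 18)) = -126*(-3 - 5/4) = -126*(-17/4) = 1071/2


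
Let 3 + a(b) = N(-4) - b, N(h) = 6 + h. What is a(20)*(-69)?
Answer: 1449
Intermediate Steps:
a(b) = -1 - b (a(b) = -3 + ((6 - 4) - b) = -3 + (2 - b) = -1 - b)
a(20)*(-69) = (-1 - 1*20)*(-69) = (-1 - 20)*(-69) = -21*(-69) = 1449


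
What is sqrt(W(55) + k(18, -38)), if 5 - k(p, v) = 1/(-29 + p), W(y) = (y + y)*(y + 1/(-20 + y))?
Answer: 2*sqrt(8979817)/77 ≈ 77.835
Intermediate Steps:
W(y) = 2*y*(y + 1/(-20 + y)) (W(y) = (2*y)*(y + 1/(-20 + y)) = 2*y*(y + 1/(-20 + y)))
k(p, v) = 5 - 1/(-29 + p)
sqrt(W(55) + k(18, -38)) = sqrt(2*55*(1 + 55**2 - 20*55)/(-20 + 55) + (-146 + 5*18)/(-29 + 18)) = sqrt(2*55*(1 + 3025 - 1100)/35 + (-146 + 90)/(-11)) = sqrt(2*55*(1/35)*1926 - 1/11*(-56)) = sqrt(42372/7 + 56/11) = sqrt(466484/77) = 2*sqrt(8979817)/77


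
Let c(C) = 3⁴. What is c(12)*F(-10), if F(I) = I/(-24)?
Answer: 135/4 ≈ 33.750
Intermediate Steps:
F(I) = -I/24 (F(I) = I*(-1/24) = -I/24)
c(C) = 81
c(12)*F(-10) = 81*(-1/24*(-10)) = 81*(5/12) = 135/4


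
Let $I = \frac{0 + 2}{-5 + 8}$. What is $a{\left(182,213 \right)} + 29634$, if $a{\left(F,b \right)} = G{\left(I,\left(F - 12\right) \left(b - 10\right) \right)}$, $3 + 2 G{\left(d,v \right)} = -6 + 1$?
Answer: $29630$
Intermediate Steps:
$I = \frac{2}{3} \approx 0.66667$
$G{\left(d,v \right)} = -4$ ($G{\left(d,v \right)} = - \frac{3}{2} + \frac{-6 + 1}{2} = - \frac{3}{2} + \frac{1}{2} \left(-5\right) = - \frac{3}{2} - \frac{5}{2} = -4$)
$a{\left(F,b \right)} = -4$
$a{\left(182,213 \right)} + 29634 = -4 + 29634 = 29630$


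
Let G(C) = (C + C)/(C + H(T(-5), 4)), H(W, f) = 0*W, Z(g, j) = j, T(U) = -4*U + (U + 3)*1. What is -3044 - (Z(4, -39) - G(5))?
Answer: -3003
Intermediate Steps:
T(U) = 3 - 3*U (T(U) = -4*U + (3 + U)*1 = -4*U + (3 + U) = 3 - 3*U)
H(W, f) = 0
G(C) = 2 (G(C) = (C + C)/(C + 0) = (2*C)/C = 2)
-3044 - (Z(4, -39) - G(5)) = -3044 - (-39 - 1*2) = -3044 - (-39 - 2) = -3044 - 1*(-41) = -3044 + 41 = -3003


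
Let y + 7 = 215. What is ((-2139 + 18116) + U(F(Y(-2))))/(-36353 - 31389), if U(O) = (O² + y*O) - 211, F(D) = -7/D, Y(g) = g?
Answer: -66025/270968 ≈ -0.24366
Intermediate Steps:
y = 208 (y = -7 + 215 = 208)
U(O) = -211 + O² + 208*O (U(O) = (O² + 208*O) - 211 = -211 + O² + 208*O)
((-2139 + 18116) + U(F(Y(-2))))/(-36353 - 31389) = ((-2139 + 18116) + (-211 + (-7/(-2))² + 208*(-7/(-2))))/(-36353 - 31389) = (15977 + (-211 + (-7*(-½))² + 208*(-7*(-½))))/(-67742) = (15977 + (-211 + (7/2)² + 208*(7/2)))*(-1/67742) = (15977 + (-211 + 49/4 + 728))*(-1/67742) = (15977 + 2117/4)*(-1/67742) = (66025/4)*(-1/67742) = -66025/270968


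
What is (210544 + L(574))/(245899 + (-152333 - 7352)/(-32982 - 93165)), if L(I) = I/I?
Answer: 26559620115/31019580838 ≈ 0.85622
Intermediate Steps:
L(I) = 1
(210544 + L(574))/(245899 + (-152333 - 7352)/(-32982 - 93165)) = (210544 + 1)/(245899 + (-152333 - 7352)/(-32982 - 93165)) = 210545/(245899 - 159685/(-126147)) = 210545/(245899 - 159685*(-1/126147)) = 210545/(245899 + 159685/126147) = 210545/(31019580838/126147) = 210545*(126147/31019580838) = 26559620115/31019580838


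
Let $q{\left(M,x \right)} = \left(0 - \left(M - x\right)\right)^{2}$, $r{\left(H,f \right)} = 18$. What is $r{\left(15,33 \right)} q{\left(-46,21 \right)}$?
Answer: $80802$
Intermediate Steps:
$q{\left(M,x \right)} = \left(x - M\right)^{2}$
$r{\left(15,33 \right)} q{\left(-46,21 \right)} = 18 \left(-46 - 21\right)^{2} = 18 \left(-67\right)^{2} = 18 \cdot 4489 = 80802$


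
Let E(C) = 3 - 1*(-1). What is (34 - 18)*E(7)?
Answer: 64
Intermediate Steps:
E(C) = 4 (E(C) = 3 + 1 = 4)
(34 - 18)*E(7) = (34 - 18)*4 = 16*4 = 64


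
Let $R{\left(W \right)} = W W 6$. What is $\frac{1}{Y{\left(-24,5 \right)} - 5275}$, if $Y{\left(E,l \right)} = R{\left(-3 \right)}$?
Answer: $- \frac{1}{5221} \approx -0.00019153$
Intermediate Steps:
$R{\left(W \right)} = 6 W^{2}$ ($R{\left(W \right)} = W^{2} \cdot 6 = 6 W^{2}$)
$Y{\left(E,l \right)} = 54$ ($Y{\left(E,l \right)} = 6 \left(-3\right)^{2} = 6 \cdot 9 = 54$)
$\frac{1}{Y{\left(-24,5 \right)} - 5275} = \frac{1}{54 - 5275} = \frac{1}{-5221} = - \frac{1}{5221}$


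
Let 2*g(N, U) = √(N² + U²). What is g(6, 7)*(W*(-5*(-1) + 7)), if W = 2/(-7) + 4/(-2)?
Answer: -96*√85/7 ≈ -126.44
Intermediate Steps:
W = -16/7 (W = 2*(-⅐) + 4*(-½) = -2/7 - 2 = -16/7 ≈ -2.2857)
g(N, U) = √(N² + U²)/2
g(6, 7)*(W*(-5*(-1) + 7)) = (√(6² + 7²)/2)*(-16*(-5*(-1) + 7)/7) = (√(36 + 49)/2)*(-16*(5 + 7)/7) = (√85/2)*(-16/7*12) = (√85/2)*(-192/7) = -96*√85/7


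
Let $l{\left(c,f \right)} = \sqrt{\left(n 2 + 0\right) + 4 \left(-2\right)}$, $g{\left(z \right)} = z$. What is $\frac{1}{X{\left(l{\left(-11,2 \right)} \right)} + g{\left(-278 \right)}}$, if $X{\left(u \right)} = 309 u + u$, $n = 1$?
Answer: $- \frac{139}{326942} - \frac{155 i \sqrt{6}}{326942} \approx -0.00042515 - 0.0011613 i$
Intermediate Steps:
$l{\left(c,f \right)} = i \sqrt{6}$ ($l{\left(c,f \right)} = \sqrt{\left(1 \cdot 2 + 0\right) + 4 \left(-2\right)} = \sqrt{\left(2 + 0\right) - 8} = \sqrt{2 - 8} = \sqrt{-6} = i \sqrt{6}$)
$X{\left(u \right)} = 310 u$
$\frac{1}{X{\left(l{\left(-11,2 \right)} \right)} + g{\left(-278 \right)}} = \frac{1}{310 i \sqrt{6} - 278} = \frac{1}{-278 + 310 i \sqrt{6}}$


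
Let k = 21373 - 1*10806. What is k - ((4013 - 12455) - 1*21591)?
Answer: 40600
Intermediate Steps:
k = 10567 (k = 21373 - 10806 = 10567)
k - ((4013 - 12455) - 1*21591) = 10567 - ((4013 - 12455) - 1*21591) = 10567 - (-8442 - 21591) = 10567 - 1*(-30033) = 10567 + 30033 = 40600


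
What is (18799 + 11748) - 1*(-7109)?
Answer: 37656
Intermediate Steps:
(18799 + 11748) - 1*(-7109) = 30547 + 7109 = 37656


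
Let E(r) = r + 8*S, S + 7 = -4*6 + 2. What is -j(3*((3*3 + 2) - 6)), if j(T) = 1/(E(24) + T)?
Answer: 1/193 ≈ 0.0051813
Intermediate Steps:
S = -29 (S = -7 + (-4*6 + 2) = -7 + (-24 + 2) = -7 - 22 = -29)
E(r) = -232 + r (E(r) = r + 8*(-29) = r - 232 = -232 + r)
j(T) = 1/(-208 + T) (j(T) = 1/((-232 + 24) + T) = 1/(-208 + T))
-j(3*((3*3 + 2) - 6)) = -1/(-208 + 3*((3*3 + 2) - 6)) = -1/(-208 + 3*((9 + 2) - 6)) = -1/(-208 + 3*(11 - 6)) = -1/(-208 + 3*5) = -1/(-208 + 15) = -1/(-193) = -1*(-1/193) = 1/193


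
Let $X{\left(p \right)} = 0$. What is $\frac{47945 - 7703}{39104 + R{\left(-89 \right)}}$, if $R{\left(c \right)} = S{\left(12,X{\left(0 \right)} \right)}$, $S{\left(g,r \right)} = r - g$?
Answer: $\frac{20121}{19546} \approx 1.0294$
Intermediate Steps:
$R{\left(c \right)} = -12$ ($R{\left(c \right)} = 0 - 12 = -12$)
$\frac{47945 - 7703}{39104 + R{\left(-89 \right)}} = \frac{47945 - 7703}{39104 - 12} = \frac{40242}{39092} = 40242 \cdot \frac{1}{39092} = \frac{20121}{19546}$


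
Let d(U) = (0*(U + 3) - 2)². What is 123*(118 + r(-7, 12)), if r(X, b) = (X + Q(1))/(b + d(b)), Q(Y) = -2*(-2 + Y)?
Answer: 231609/16 ≈ 14476.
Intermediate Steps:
Q(Y) = 4 - 2*Y
d(U) = 4 (d(U) = (0*(3 + U) - 2)² = (0 - 2)² = (-2)² = 4)
r(X, b) = (2 + X)/(4 + b) (r(X, b) = (X + (4 - 2*1))/(b + 4) = (X + (4 - 2))/(4 + b) = (X + 2)/(4 + b) = (2 + X)/(4 + b))
123*(118 + r(-7, 12)) = 123*(118 + (2 - 7)/(4 + 12)) = 123*(118 - 5/16) = 123*(1883/16) = 231609/16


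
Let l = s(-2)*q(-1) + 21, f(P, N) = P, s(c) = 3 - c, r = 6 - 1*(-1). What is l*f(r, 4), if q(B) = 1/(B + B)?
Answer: 259/2 ≈ 129.50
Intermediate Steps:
r = 7 (r = 6 + 1 = 7)
q(B) = 1/(2*B)
l = 37/2 (l = (3 - 1*(-2))*((½)/(-1)) + 21 = (3 + 2)*((½)*(-1)) + 21 = 5*(-½) + 21 = -5/2 + 21 = 37/2 ≈ 18.500)
l*f(r, 4) = (37/2)*7 = 259/2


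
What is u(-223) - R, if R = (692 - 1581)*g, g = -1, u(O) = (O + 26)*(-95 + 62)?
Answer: 5612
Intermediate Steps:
u(O) = -858 - 33*O (u(O) = (26 + O)*(-33) = -858 - 33*O)
R = 889 (R = (692 - 1581)*(-1) = -889*(-1) = 889)
u(-223) - R = (-858 - 33*(-223)) - 1*889 = (-858 + 7359) - 889 = 6501 - 889 = 5612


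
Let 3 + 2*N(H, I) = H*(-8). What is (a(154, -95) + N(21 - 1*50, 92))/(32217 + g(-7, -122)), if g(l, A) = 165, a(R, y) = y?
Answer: 13/21588 ≈ 0.00060219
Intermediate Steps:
N(H, I) = -3/2 - 4*H (N(H, I) = -3/2 + (H*(-8))/2 = -3/2 + (-8*H)/2 = -3/2 - 4*H)
(a(154, -95) + N(21 - 1*50, 92))/(32217 + g(-7, -122)) = (-95 + (-3/2 - 4*(21 - 1*50)))/(32217 + 165) = (-95 + (-3/2 - 4*(21 - 50)))/32382 = (-95 + (-3/2 - 4*(-29)))*(1/32382) = (-95 + (-3/2 + 116))*(1/32382) = (-95 + 229/2)*(1/32382) = (39/2)*(1/32382) = 13/21588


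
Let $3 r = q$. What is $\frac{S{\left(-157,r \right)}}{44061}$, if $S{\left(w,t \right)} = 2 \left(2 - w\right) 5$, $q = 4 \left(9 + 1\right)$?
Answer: $\frac{530}{14687} \approx 0.036086$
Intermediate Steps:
$q = 40$ ($q = 4 \cdot 10 = 40$)
$r = \frac{40}{3}$ ($r = \frac{1}{3} \cdot 40 = \frac{40}{3} \approx 13.333$)
$S{\left(w,t \right)} = 20 - 10 w$ ($S{\left(w,t \right)} = \left(4 - 2 w\right) 5 = 20 - 10 w$)
$\frac{S{\left(-157,r \right)}}{44061} = \frac{20 - -1570}{44061} = \left(20 + 1570\right) \frac{1}{44061} = 1590 \cdot \frac{1}{44061} = \frac{530}{14687}$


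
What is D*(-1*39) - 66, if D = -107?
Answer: 4107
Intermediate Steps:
D*(-1*39) - 66 = -(-107)*39 - 66 = -107*(-39) - 66 = 4173 - 66 = 4107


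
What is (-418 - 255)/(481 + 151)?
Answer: -673/632 ≈ -1.0649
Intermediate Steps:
(-418 - 255)/(481 + 151) = -673/632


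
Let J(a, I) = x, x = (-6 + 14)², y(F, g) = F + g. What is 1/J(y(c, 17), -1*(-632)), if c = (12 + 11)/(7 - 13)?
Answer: 1/64 ≈ 0.015625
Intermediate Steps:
c = -23/6 (c = 23/(-6) = 23*(-⅙) = -23/6 ≈ -3.8333)
x = 64 (x = 8² = 64)
J(a, I) = 64
1/J(y(c, 17), -1*(-632)) = 1/64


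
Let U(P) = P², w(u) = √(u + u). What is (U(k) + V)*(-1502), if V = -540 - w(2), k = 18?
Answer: 327436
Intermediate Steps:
w(u) = √2*√u (w(u) = √(2*u) = √2*√u)
V = -542 (V = -540 - √2*√2 = -540 - 1*2 = -540 - 2 = -542)
(U(k) + V)*(-1502) = (18² - 542)*(-1502) = (324 - 542)*(-1502) = -218*(-1502) = 327436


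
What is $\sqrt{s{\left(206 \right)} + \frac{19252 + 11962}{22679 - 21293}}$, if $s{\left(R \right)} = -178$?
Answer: $\frac{i \sqrt{8296519}}{231} \approx 12.469 i$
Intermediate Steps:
$\sqrt{s{\left(206 \right)} + \frac{19252 + 11962}{22679 - 21293}} = \sqrt{-178 + \frac{19252 + 11962}{22679 - 21293}} = \sqrt{-178 + \frac{31214}{1386}} = \sqrt{-178 + 31214 \cdot \frac{1}{1386}} = \sqrt{-178 + \frac{15607}{693}} = \sqrt{- \frac{107747}{693}} = \frac{i \sqrt{8296519}}{231}$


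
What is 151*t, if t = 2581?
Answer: 389731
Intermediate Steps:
151*t = 151*2581 = 389731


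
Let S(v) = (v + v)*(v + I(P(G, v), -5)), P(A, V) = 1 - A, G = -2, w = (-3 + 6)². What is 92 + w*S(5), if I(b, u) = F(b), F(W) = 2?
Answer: 722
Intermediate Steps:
w = 9 (w = 3² = 9)
I(b, u) = 2
S(v) = 2*v*(2 + v) (S(v) = (v + v)*(v + 2) = (2*v)*(2 + v) = 2*v*(2 + v))
92 + w*S(5) = 92 + 9*(2*5*(2 + 5)) = 92 + 9*(2*5*7) = 92 + 9*70 = 92 + 630 = 722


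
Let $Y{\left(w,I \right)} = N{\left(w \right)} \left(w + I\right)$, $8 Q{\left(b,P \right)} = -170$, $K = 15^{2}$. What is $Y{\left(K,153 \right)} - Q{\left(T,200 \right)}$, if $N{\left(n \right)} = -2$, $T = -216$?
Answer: $- \frac{2939}{4} \approx -734.75$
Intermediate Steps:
$K = 225$
$Q{\left(b,P \right)} = - \frac{85}{4}$ ($Q{\left(b,P \right)} = \frac{1}{8} \left(-170\right) = - \frac{85}{4}$)
$Y{\left(w,I \right)} = - 2 I - 2 w$ ($Y{\left(w,I \right)} = - 2 \left(w + I\right) = - 2 \left(I + w\right) = - 2 I - 2 w$)
$Y{\left(K,153 \right)} - Q{\left(T,200 \right)} = \left(\left(-2\right) 153 - 450\right) - - \frac{85}{4} = \left(-306 - 450\right) + \frac{85}{4} = -756 + \frac{85}{4} = - \frac{2939}{4}$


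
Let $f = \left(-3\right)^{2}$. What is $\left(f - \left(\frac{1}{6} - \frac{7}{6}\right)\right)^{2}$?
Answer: $100$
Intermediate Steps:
$f = 9$
$\left(f - \left(\frac{1}{6} - \frac{7}{6}\right)\right)^{2} = \left(9 - \left(\frac{1}{6} - \frac{7}{6}\right)\right)^{2} = \left(9 - -1\right)^{2} = \left(9 + \left(- \frac{1}{6} + \frac{7}{6}\right)\right)^{2} = \left(9 + 1\right)^{2} = 10^{2} = 100$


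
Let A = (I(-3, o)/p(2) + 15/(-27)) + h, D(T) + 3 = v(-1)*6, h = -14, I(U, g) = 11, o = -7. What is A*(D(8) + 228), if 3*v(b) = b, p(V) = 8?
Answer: -211627/72 ≈ -2939.3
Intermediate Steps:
v(b) = b/3
D(T) = -5 (D(T) = -3 + ((⅓)*(-1))*6 = -3 - ⅓*6 = -3 - 2 = -5)
A = -949/72 (A = (11/8 + 15/(-27)) - 14 = (11*(⅛) + 15*(-1/27)) - 14 = (11/8 - 5/9) - 14 = 59/72 - 14 = -949/72 ≈ -13.181)
A*(D(8) + 228) = -949*(-5 + 228)/72 = -949/72*223 = -211627/72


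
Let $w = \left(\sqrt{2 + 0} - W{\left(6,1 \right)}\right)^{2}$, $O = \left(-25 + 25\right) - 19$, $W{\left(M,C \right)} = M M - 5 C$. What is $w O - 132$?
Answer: $-18429 + 1178 \sqrt{2} \approx -16763.0$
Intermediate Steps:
$W{\left(M,C \right)} = M^{2} - 5 C$
$O = -19$ ($O = 0 - 19 = -19$)
$w = \left(-31 + \sqrt{2}\right)^{2}$ ($w = \left(\sqrt{2 + 0} - \left(6^{2} - 5\right)\right)^{2} = \left(\sqrt{2} - \left(36 - 5\right)\right)^{2} = \left(\sqrt{2} - 31\right)^{2} = \left(-31 + \sqrt{2}\right)^{2} \approx 875.32$)
$w O - 132 = \left(31 - \sqrt{2}\right)^{2} \left(-19\right) - 132 = - 19 \left(31 - \sqrt{2}\right)^{2} - 132 = -132 - 19 \left(31 - \sqrt{2}\right)^{2}$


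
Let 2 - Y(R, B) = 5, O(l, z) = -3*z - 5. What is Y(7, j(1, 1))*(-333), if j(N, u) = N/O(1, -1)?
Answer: 999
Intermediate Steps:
O(l, z) = -5 - 3*z
j(N, u) = -N/2 (j(N, u) = N/(-5 - 3*(-1)) = N/(-5 + 3) = N/(-2) = N*(-1/2) = -N/2)
Y(R, B) = -3 (Y(R, B) = 2 - 1*5 = 2 - 5 = -3)
Y(7, j(1, 1))*(-333) = -3*(-333) = 999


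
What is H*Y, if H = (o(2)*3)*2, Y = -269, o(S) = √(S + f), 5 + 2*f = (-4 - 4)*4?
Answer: -807*I*√66 ≈ -6556.1*I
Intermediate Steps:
f = -37/2 (f = -5/2 + ((-4 - 4)*4)/2 = -5/2 + (-8*4)/2 = -5/2 + (½)*(-32) = -5/2 - 16 = -37/2 ≈ -18.500)
o(S) = √(-37/2 + S) (o(S) = √(S - 37/2) = √(-37/2 + S))
H = 3*I*√66 (H = ((√(-74 + 4*2)/2)*3)*2 = ((√(-74 + 8)/2)*3)*2 = ((√(-66)/2)*3)*2 = (((I*√66)/2)*3)*2 = ((I*√66/2)*3)*2 = (3*I*√66/2)*2 = 3*I*√66 ≈ 24.372*I)
H*Y = (3*I*√66)*(-269) = -807*I*√66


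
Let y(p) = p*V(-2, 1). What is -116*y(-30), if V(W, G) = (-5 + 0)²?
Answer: 87000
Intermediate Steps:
V(W, G) = 25 (V(W, G) = (-5)² = 25)
y(p) = 25*p (y(p) = p*25 = 25*p)
-116*y(-30) = -2900*(-30) = -116*(-750) = 87000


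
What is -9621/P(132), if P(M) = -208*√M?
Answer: 3207*√33/4576 ≈ 4.0260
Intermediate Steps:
-9621/P(132) = -9621*(-√33/13728) = -(-3207)*√33/4576 = 3207*√33/4576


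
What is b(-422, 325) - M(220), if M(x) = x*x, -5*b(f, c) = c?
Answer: -48465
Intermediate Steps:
b(f, c) = -c/5
M(x) = x**2
b(-422, 325) - M(220) = -1/5*325 - 1*220**2 = -65 - 1*48400 = -65 - 48400 = -48465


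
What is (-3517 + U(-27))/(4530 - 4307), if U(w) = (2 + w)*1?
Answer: -3542/223 ≈ -15.883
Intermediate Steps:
U(w) = 2 + w
(-3517 + U(-27))/(4530 - 4307) = (-3517 + (2 - 27))/(4530 - 4307) = (-3517 - 25)/223 = -3542*1/223 = -3542/223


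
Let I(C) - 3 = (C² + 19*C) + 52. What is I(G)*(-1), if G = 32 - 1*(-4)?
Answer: -2035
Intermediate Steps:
G = 36 (G = 32 + 4 = 36)
I(C) = 55 + C² + 19*C (I(C) = 3 + ((C² + 19*C) + 52) = 3 + (52 + C² + 19*C) = 55 + C² + 19*C)
I(G)*(-1) = (55 + 36² + 19*36)*(-1) = (55 + 1296 + 684)*(-1) = 2035*(-1) = -2035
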